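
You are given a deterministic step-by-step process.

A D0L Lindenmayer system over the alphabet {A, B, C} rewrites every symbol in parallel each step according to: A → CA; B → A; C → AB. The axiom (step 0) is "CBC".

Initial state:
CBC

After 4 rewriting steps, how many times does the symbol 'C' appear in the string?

gen 0: CBC
gen 1: ABAAB
gen 2: CAACACAA
gen 3: ABCACAABCAABCACA
gen 4: CAAABCAABCACAAABCACAAABCAABCA

8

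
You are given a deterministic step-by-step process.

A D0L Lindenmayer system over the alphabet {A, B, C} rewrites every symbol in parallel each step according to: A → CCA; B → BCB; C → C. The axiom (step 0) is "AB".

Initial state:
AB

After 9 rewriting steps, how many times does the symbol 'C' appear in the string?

529

t=0: AB
t=1: CCABCB
t=2: CCCCABCBCBCB
t=3: CCCCCCABCBCBCBCBCBCBCB
t=4: CCCCCCCCABCBCBCBCBCBCBCBCBCBCBCBCBCBCBCB
t=5: CCCCCCCCCCABCBCBCBCBCBCBCBCBCBCBCBCBCBCBCBCBCBCBCBCBCBCBCBCBCBCBCBCBCBCBCB
t=6: CCCCCCCCCCCCABCBCBCBCBCBCBCBCBCBCBCBCBCBCBCBCBCBCBCBCBCBCB…CBCBCBCBCBCBCBCBCBCBCBCBCBCBCBCBCBCBCBCBCBCBCBCBCBCBCBCBCB  (len 140)
t=7: CCCCCCCCCCCCCCABCBCBCBCBCBCBCBCBCBCBCBCBCBCBCBCBCBCBCBCBCB…CBCBCBCBCBCBCBCBCBCBCBCBCBCBCBCBCBCBCBCBCBCBCBCBCBCBCBCBCB  (len 270)
t=8: CCCCCCCCCCCCCCCCABCBCBCBCBCBCBCBCBCBCBCBCBCBCBCBCBCBCBCBCB…CBCBCBCBCBCBCBCBCBCBCBCBCBCBCBCBCBCBCBCBCBCBCBCBCBCBCBCBCB  (len 528)
t=9: CCCCCCCCCCCCCCCCCCABCBCBCBCBCBCBCBCBCBCBCBCBCBCBCBCBCBCBCB…CBCBCBCBCBCBCBCBCBCBCBCBCBCBCBCBCBCBCBCBCBCBCBCBCBCBCBCBCB  (len 1042)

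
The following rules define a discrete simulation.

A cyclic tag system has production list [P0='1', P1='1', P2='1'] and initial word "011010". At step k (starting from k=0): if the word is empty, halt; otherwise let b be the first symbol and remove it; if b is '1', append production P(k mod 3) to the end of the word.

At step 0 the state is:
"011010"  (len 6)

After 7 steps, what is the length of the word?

step 0: "011010"  (len 6)
step 1: "11010"  (len 5)
step 2: "10101"  (len 5)
step 3: "01011"  (len 5)
step 4: "1011"  (len 4)
step 5: "0111"  (len 4)
step 6: "111"  (len 3)
step 7: "111"  (len 3)

3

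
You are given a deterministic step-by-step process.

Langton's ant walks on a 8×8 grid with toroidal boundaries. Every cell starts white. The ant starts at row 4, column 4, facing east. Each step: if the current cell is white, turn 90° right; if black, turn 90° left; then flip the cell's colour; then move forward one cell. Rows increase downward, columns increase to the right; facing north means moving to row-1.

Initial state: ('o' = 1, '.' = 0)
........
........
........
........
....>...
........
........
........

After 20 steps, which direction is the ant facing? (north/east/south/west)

k=0  ........
........
........
........
....>...
........
........
........
k=1  ........
........
........
........
....o...
....v...
........
........
k=2  ........
........
........
........
....o...
...<o...
........
........
k=3  ........
........
........
........
...^o...
...oo...
........
........
k=4  ........
........
........
........
...o>...
...oo...
........
........
k=5  ........
........
........
....^...
...o....
...oo...
........
........
k=6  ........
........
........
....o>..
...o....
...oo...
........
........
k=7  ........
........
........
....oo..
...o.v..
...oo...
........
........
k=8  ........
........
........
....oo..
...o<o..
...oo...
........
........
k=9  ........
........
........
....^o..
...ooo..
...oo...
........
........
k=10  ........
........
........
...<.o..
...ooo..
...oo...
........
........
k=11  ........
........
...^....
...o.o..
...ooo..
...oo...
........
........
k=12  ........
........
...o>...
...o.o..
...ooo..
...oo...
........
........
k=13  ........
........
...oo...
...ovo..
...ooo..
...oo...
........
........
k=14  ........
........
...oo...
...<oo..
...ooo..
...oo...
........
........
k=15  ........
........
...oo...
....oo..
...voo..
...oo...
........
........
k=16  ........
........
...oo...
....oo..
....>o..
...oo...
........
........
k=17  ........
........
...oo...
....^o..
.....o..
...oo...
........
........
k=18  ........
........
...oo...
...<.o..
.....o..
...oo...
........
........
k=19  ........
........
...^o...
...o.o..
.....o..
...oo...
........
........
k=20  ........
........
..<.o...
...o.o..
.....o..
...oo...
........
........

west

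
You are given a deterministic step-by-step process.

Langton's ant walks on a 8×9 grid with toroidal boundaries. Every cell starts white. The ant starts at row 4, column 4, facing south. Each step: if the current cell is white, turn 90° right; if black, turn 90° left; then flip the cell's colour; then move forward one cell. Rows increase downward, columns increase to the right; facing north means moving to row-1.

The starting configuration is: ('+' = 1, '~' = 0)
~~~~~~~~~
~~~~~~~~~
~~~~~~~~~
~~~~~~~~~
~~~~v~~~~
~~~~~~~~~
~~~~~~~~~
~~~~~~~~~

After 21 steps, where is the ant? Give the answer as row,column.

2,7

gen 0: ~~~~~~~~~
~~~~~~~~~
~~~~~~~~~
~~~~~~~~~
~~~~v~~~~
~~~~~~~~~
~~~~~~~~~
~~~~~~~~~
gen 1: ~~~~~~~~~
~~~~~~~~~
~~~~~~~~~
~~~~~~~~~
~~~<+~~~~
~~~~~~~~~
~~~~~~~~~
~~~~~~~~~
gen 2: ~~~~~~~~~
~~~~~~~~~
~~~~~~~~~
~~~^~~~~~
~~~++~~~~
~~~~~~~~~
~~~~~~~~~
~~~~~~~~~
gen 3: ~~~~~~~~~
~~~~~~~~~
~~~~~~~~~
~~~+>~~~~
~~~++~~~~
~~~~~~~~~
~~~~~~~~~
~~~~~~~~~
gen 4: ~~~~~~~~~
~~~~~~~~~
~~~~~~~~~
~~~++~~~~
~~~+v~~~~
~~~~~~~~~
~~~~~~~~~
~~~~~~~~~
gen 5: ~~~~~~~~~
~~~~~~~~~
~~~~~~~~~
~~~++~~~~
~~~+~>~~~
~~~~~~~~~
~~~~~~~~~
~~~~~~~~~
gen 6: ~~~~~~~~~
~~~~~~~~~
~~~~~~~~~
~~~++~~~~
~~~+~+~~~
~~~~~v~~~
~~~~~~~~~
~~~~~~~~~
gen 7: ~~~~~~~~~
~~~~~~~~~
~~~~~~~~~
~~~++~~~~
~~~+~+~~~
~~~~<+~~~
~~~~~~~~~
~~~~~~~~~
gen 8: ~~~~~~~~~
~~~~~~~~~
~~~~~~~~~
~~~++~~~~
~~~+^+~~~
~~~~++~~~
~~~~~~~~~
~~~~~~~~~
gen 9: ~~~~~~~~~
~~~~~~~~~
~~~~~~~~~
~~~++~~~~
~~~++>~~~
~~~~++~~~
~~~~~~~~~
~~~~~~~~~
gen 10: ~~~~~~~~~
~~~~~~~~~
~~~~~~~~~
~~~++^~~~
~~~++~~~~
~~~~++~~~
~~~~~~~~~
~~~~~~~~~
gen 11: ~~~~~~~~~
~~~~~~~~~
~~~~~~~~~
~~~+++>~~
~~~++~~~~
~~~~++~~~
~~~~~~~~~
~~~~~~~~~
gen 12: ~~~~~~~~~
~~~~~~~~~
~~~~~~~~~
~~~++++~~
~~~++~v~~
~~~~++~~~
~~~~~~~~~
~~~~~~~~~
gen 13: ~~~~~~~~~
~~~~~~~~~
~~~~~~~~~
~~~++++~~
~~~++<+~~
~~~~++~~~
~~~~~~~~~
~~~~~~~~~
gen 14: ~~~~~~~~~
~~~~~~~~~
~~~~~~~~~
~~~++^+~~
~~~++++~~
~~~~++~~~
~~~~~~~~~
~~~~~~~~~
gen 15: ~~~~~~~~~
~~~~~~~~~
~~~~~~~~~
~~~+<~+~~
~~~++++~~
~~~~++~~~
~~~~~~~~~
~~~~~~~~~
gen 16: ~~~~~~~~~
~~~~~~~~~
~~~~~~~~~
~~~+~~+~~
~~~+v++~~
~~~~++~~~
~~~~~~~~~
~~~~~~~~~
gen 17: ~~~~~~~~~
~~~~~~~~~
~~~~~~~~~
~~~+~~+~~
~~~+~>+~~
~~~~++~~~
~~~~~~~~~
~~~~~~~~~
gen 18: ~~~~~~~~~
~~~~~~~~~
~~~~~~~~~
~~~+~^+~~
~~~+~~+~~
~~~~++~~~
~~~~~~~~~
~~~~~~~~~
gen 19: ~~~~~~~~~
~~~~~~~~~
~~~~~~~~~
~~~+~+>~~
~~~+~~+~~
~~~~++~~~
~~~~~~~~~
~~~~~~~~~
gen 20: ~~~~~~~~~
~~~~~~~~~
~~~~~~^~~
~~~+~+~~~
~~~+~~+~~
~~~~++~~~
~~~~~~~~~
~~~~~~~~~
gen 21: ~~~~~~~~~
~~~~~~~~~
~~~~~~+>~
~~~+~+~~~
~~~+~~+~~
~~~~++~~~
~~~~~~~~~
~~~~~~~~~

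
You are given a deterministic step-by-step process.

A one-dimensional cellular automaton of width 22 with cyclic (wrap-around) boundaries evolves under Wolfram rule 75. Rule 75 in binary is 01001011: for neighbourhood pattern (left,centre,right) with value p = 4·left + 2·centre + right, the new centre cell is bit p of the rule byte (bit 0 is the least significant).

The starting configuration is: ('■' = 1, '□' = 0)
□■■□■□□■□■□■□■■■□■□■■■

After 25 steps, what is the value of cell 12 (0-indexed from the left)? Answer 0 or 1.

step 0: □■■□■□□■□■□■□■■■□■□■■■
step 1: □■■□□□■□□□□□□■□■□□□■□■
step 2: □■■□■■□□■■■■■□□□□■■□□□
step 3: ■■■□■■□■■□□□■□■■■■■□■■
step 4: □□■□■■□■■□■■□□■□□□■□■□
step 5: ■■□□■■□■■□■■□■□□■■□□□□
step 6: ■■□■■■□■■□■■□□□■■■□■■■
step 7: □■□■□■□■■□■■□■■■□■□■□□
step 8: ■□□□□□□■■□■■□■□■□□□□□■
step 9: ■□■■■■■■■□■■□□□□□■■■■■
step 10: ■□■□□□□□■□■■□■■■■■□□□□
step 11: □□□□■■■■□□■■□■□□□■□■■■
step 12: □■■■■□□■□■■■□□□■■□□■□■
step 13: □■□□■□■□□■□■□■■■■□■□□□
step 14: ■□□■□□□□■□□□□■□□■□□□■■
step 15: ■□■□□■■■□□■■■□□■□□■■■□
step 16: □□□□■■□■□■■□■□■□□■■□■□
step 17: ■■■■■■□□□■■□□□□□■■■□□□
step 18: ■□□□□■□■■■■□■■■■■□■□■■
step 19: ■□■■■□□■□□■□■□□□■□□□■□
step 20: □□■□■□■□□■□□□□■■□□■■□□
step 21: ■■□□□□□□■□□■■■■■□■■■□■
step 22: □■□■■■■■□□■■□□□■□■□■□■
step 23: □□□■□□□■□■■■□■■□□□□□□□
step 24: ■■■□□■■□□■□■□■■□■■■■■■
step 25: □□■□■■■□■□□□□■■□■□□□□□

0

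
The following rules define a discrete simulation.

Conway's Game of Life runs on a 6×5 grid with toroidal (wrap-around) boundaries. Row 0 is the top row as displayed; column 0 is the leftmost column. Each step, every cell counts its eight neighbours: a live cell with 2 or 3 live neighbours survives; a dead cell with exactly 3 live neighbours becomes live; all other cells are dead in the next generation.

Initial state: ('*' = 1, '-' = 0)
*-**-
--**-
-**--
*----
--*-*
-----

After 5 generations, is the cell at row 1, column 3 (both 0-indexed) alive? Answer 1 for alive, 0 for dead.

0

[0] *-**-
--**-
-**--
*----
--*-*
-----
[1] -****
----*
-***-
*-**-
-----
-**-*
[2] -*--*
----*
**---
---**
*---*
-*--*
[3] ---**
-*--*
*--*-
-*-*-
-----
-*-**
[4] -----
--*--
**-*-
--*-*
*--**
*-***
[5] -**-*
-**--
**-**
--*--
-----
***--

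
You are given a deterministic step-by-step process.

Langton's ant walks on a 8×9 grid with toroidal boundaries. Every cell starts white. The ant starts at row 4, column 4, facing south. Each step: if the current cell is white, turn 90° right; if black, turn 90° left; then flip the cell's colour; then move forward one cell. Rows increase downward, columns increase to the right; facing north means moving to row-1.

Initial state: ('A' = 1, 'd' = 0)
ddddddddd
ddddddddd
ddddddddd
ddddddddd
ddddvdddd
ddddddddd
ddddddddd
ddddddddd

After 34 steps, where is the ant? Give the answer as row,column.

1,5

gen 0: ddddddddd
ddddddddd
ddddddddd
ddddddddd
ddddvdddd
ddddddddd
ddddddddd
ddddddddd
gen 1: ddddddddd
ddddddddd
ddddddddd
ddddddddd
ddd<Adddd
ddddddddd
ddddddddd
ddddddddd
gen 2: ddddddddd
ddddddddd
ddddddddd
ddd^ddddd
dddAAdddd
ddddddddd
ddddddddd
ddddddddd
gen 3: ddddddddd
ddddddddd
ddddddddd
dddA>dddd
dddAAdddd
ddddddddd
ddddddddd
ddddddddd
gen 4: ddddddddd
ddddddddd
ddddddddd
dddAAdddd
dddAvdddd
ddddddddd
ddddddddd
ddddddddd
gen 5: ddddddddd
ddddddddd
ddddddddd
dddAAdddd
dddAd>ddd
ddddddddd
ddddddddd
ddddddddd
gen 6: ddddddddd
ddddddddd
ddddddddd
dddAAdddd
dddAdAddd
dddddvddd
ddddddddd
ddddddddd
gen 7: ddddddddd
ddddddddd
ddddddddd
dddAAdddd
dddAdAddd
dddd<Addd
ddddddddd
ddddddddd
gen 8: ddddddddd
ddddddddd
ddddddddd
dddAAdddd
dddA^Addd
ddddAAddd
ddddddddd
ddddddddd
gen 9: ddddddddd
ddddddddd
ddddddddd
dddAAdddd
dddAA>ddd
ddddAAddd
ddddddddd
ddddddddd
gen 10: ddddddddd
ddddddddd
ddddddddd
dddAA^ddd
dddAAdddd
ddddAAddd
ddddddddd
ddddddddd
gen 11: ddddddddd
ddddddddd
ddddddddd
dddAAA>dd
dddAAdddd
ddddAAddd
ddddddddd
ddddddddd
gen 12: ddddddddd
ddddddddd
ddddddddd
dddAAAAdd
dddAAdvdd
ddddAAddd
ddddddddd
ddddddddd
gen 13: ddddddddd
ddddddddd
ddddddddd
dddAAAAdd
dddAA<Add
ddddAAddd
ddddddddd
ddddddddd
gen 14: ddddddddd
ddddddddd
ddddddddd
dddAA^Add
dddAAAAdd
ddddAAddd
ddddddddd
ddddddddd
gen 15: ddddddddd
ddddddddd
ddddddddd
dddA<dAdd
dddAAAAdd
ddddAAddd
ddddddddd
ddddddddd
gen 16: ddddddddd
ddddddddd
ddddddddd
dddAddAdd
dddAvAAdd
ddddAAddd
ddddddddd
ddddddddd
gen 17: ddddddddd
ddddddddd
ddddddddd
dddAddAdd
dddAd>Add
ddddAAddd
ddddddddd
ddddddddd
gen 18: ddddddddd
ddddddddd
ddddddddd
dddAd^Add
dddAddAdd
ddddAAddd
ddddddddd
ddddddddd
gen 19: ddddddddd
ddddddddd
ddddddddd
dddAdA>dd
dddAddAdd
ddddAAddd
ddddddddd
ddddddddd
gen 20: ddddddddd
ddddddddd
dddddd^dd
dddAdAddd
dddAddAdd
ddddAAddd
ddddddddd
ddddddddd
gen 21: ddddddddd
ddddddddd
ddddddA>d
dddAdAddd
dddAddAdd
ddddAAddd
ddddddddd
ddddddddd
gen 22: ddddddddd
ddddddddd
ddddddAAd
dddAdAdvd
dddAddAdd
ddddAAddd
ddddddddd
ddddddddd
gen 23: ddddddddd
ddddddddd
ddddddAAd
dddAdA<Ad
dddAddAdd
ddddAAddd
ddddddddd
ddddddddd
gen 24: ddddddddd
ddddddddd
dddddd^Ad
dddAdAAAd
dddAddAdd
ddddAAddd
ddddddddd
ddddddddd
gen 25: ddddddddd
ddddddddd
ddddd<dAd
dddAdAAAd
dddAddAdd
ddddAAddd
ddddddddd
ddddddddd
gen 26: ddddddddd
ddddd^ddd
dddddAdAd
dddAdAAAd
dddAddAdd
ddddAAddd
ddddddddd
ddddddddd
gen 27: ddddddddd
dddddA>dd
dddddAdAd
dddAdAAAd
dddAddAdd
ddddAAddd
ddddddddd
ddddddddd
gen 28: ddddddddd
dddddAAdd
dddddAvAd
dddAdAAAd
dddAddAdd
ddddAAddd
ddddddddd
ddddddddd
gen 29: ddddddddd
dddddAAdd
ddddd<AAd
dddAdAAAd
dddAddAdd
ddddAAddd
ddddddddd
ddddddddd
gen 30: ddddddddd
dddddAAdd
ddddddAAd
dddAdvAAd
dddAddAdd
ddddAAddd
ddddddddd
ddddddddd
gen 31: ddddddddd
dddddAAdd
ddddddAAd
dddAdd>Ad
dddAddAdd
ddddAAddd
ddddddddd
ddddddddd
gen 32: ddddddddd
dddddAAdd
dddddd^Ad
dddAdddAd
dddAddAdd
ddddAAddd
ddddddddd
ddddddddd
gen 33: ddddddddd
dddddAAdd
ddddd<dAd
dddAdddAd
dddAddAdd
ddddAAddd
ddddddddd
ddddddddd
gen 34: ddddddddd
ddddd^Add
dddddAdAd
dddAdddAd
dddAddAdd
ddddAAddd
ddddddddd
ddddddddd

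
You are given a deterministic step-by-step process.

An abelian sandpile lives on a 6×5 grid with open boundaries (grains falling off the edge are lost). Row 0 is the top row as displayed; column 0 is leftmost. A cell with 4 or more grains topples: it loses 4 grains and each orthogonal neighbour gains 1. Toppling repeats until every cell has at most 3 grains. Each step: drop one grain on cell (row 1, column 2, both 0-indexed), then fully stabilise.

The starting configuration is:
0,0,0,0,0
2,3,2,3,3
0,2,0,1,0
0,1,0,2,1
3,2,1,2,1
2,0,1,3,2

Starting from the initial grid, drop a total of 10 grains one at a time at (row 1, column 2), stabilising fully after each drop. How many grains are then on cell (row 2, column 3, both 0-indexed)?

t=0: 0,0,0,0,0
2,3,2,3,3
0,2,0,1,0
0,1,0,2,1
3,2,1,2,1
2,0,1,3,2
t=1: 0,0,0,0,0
2,3,3,3,3
0,2,0,1,0
0,1,0,2,1
3,2,1,2,1
2,0,1,3,2
t=2: 0,1,1,1,1
3,0,2,1,0
0,3,1,2,1
0,1,0,2,1
3,2,1,2,1
2,0,1,3,2
t=3: 0,1,1,1,1
3,0,3,1,0
0,3,1,2,1
0,1,0,2,1
3,2,1,2,1
2,0,1,3,2
t=4: 0,1,2,1,1
3,1,0,2,0
0,3,2,2,1
0,1,0,2,1
3,2,1,2,1
2,0,1,3,2
t=5: 0,1,2,1,1
3,1,1,2,0
0,3,2,2,1
0,1,0,2,1
3,2,1,2,1
2,0,1,3,2
t=6: 0,1,2,1,1
3,1,2,2,0
0,3,2,2,1
0,1,0,2,1
3,2,1,2,1
2,0,1,3,2
t=7: 0,1,2,1,1
3,1,3,2,0
0,3,2,2,1
0,1,0,2,1
3,2,1,2,1
2,0,1,3,2
t=8: 0,1,3,1,1
3,2,0,3,0
0,3,3,2,1
0,1,0,2,1
3,2,1,2,1
2,0,1,3,2
t=9: 0,1,3,1,1
3,2,1,3,0
0,3,3,2,1
0,1,0,2,1
3,2,1,2,1
2,0,1,3,2
t=10: 0,1,3,1,1
3,2,2,3,0
0,3,3,2,1
0,1,0,2,1
3,2,1,2,1
2,0,1,3,2

2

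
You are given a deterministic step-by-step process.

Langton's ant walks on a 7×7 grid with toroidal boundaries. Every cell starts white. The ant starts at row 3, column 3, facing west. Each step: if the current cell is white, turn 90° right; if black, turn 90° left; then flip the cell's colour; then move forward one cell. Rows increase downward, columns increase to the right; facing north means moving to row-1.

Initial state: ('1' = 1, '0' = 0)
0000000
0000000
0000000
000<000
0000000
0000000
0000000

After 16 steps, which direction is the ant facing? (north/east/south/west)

west

gen 0: 0000000
0000000
0000000
000<000
0000000
0000000
0000000
gen 1: 0000000
0000000
000^000
0001000
0000000
0000000
0000000
gen 2: 0000000
0000000
0001>00
0001000
0000000
0000000
0000000
gen 3: 0000000
0000000
0001100
0001v00
0000000
0000000
0000000
gen 4: 0000000
0000000
0001100
000<100
0000000
0000000
0000000
gen 5: 0000000
0000000
0001100
0000100
000v000
0000000
0000000
gen 6: 0000000
0000000
0001100
0000100
00<1000
0000000
0000000
gen 7: 0000000
0000000
0001100
00^0100
0011000
0000000
0000000
gen 8: 0000000
0000000
0001100
001>100
0011000
0000000
0000000
gen 9: 0000000
0000000
0001100
0011100
001v000
0000000
0000000
gen 10: 0000000
0000000
0001100
0011100
0010>00
0000000
0000000
gen 11: 0000000
0000000
0001100
0011100
0010100
0000v00
0000000
gen 12: 0000000
0000000
0001100
0011100
0010100
000<100
0000000
gen 13: 0000000
0000000
0001100
0011100
001^100
0001100
0000000
gen 14: 0000000
0000000
0001100
0011100
0011>00
0001100
0000000
gen 15: 0000000
0000000
0001100
0011^00
0011000
0001100
0000000
gen 16: 0000000
0000000
0001100
001<000
0011000
0001100
0000000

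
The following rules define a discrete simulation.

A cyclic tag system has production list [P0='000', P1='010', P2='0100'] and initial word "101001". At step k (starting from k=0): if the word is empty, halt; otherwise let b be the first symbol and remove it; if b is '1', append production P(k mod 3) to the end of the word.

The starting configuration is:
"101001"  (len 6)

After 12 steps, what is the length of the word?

8

step 0: "101001"  (len 6)
step 1: "01001000"  (len 8)
step 2: "1001000"  (len 7)
step 3: "0010000100"  (len 10)
step 4: "010000100"  (len 9)
step 5: "10000100"  (len 8)
step 6: "00001000100"  (len 11)
step 7: "0001000100"  (len 10)
step 8: "001000100"  (len 9)
step 9: "01000100"  (len 8)
step 10: "1000100"  (len 7)
step 11: "000100010"  (len 9)
step 12: "00100010"  (len 8)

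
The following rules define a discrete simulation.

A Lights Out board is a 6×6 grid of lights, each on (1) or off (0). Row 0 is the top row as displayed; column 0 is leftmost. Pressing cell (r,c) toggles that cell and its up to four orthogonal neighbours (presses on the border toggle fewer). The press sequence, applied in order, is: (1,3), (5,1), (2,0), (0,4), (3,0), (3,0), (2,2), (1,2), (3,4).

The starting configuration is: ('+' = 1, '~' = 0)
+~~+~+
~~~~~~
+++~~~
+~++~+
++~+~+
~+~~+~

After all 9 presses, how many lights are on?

18

0) +~~+~+
~~~~~~
+++~~~
+~++~+
++~+~+
~+~~+~
1) +~~~~+
~~+++~
++++~~
+~++~+
++~+~+
~+~~+~
2) +~~~~+
~~+++~
++++~~
+~++~+
+~~+~+
+~+~+~
3) +~~~~+
+~+++~
~~++~~
~~++~+
+~~+~+
+~+~+~
4) +~~++~
+~++~~
~~++~~
~~++~+
+~~+~+
+~+~+~
5) +~~++~
+~++~~
+~++~~
++++~+
~~~+~+
+~+~+~
6) +~~++~
+~++~~
~~++~~
~~++~+
+~~+~+
+~+~+~
7) +~~++~
+~~+~~
~+~~~~
~~~+~+
+~~+~+
+~+~+~
8) +~+++~
+++~~~
~++~~~
~~~+~+
+~~+~+
+~+~+~
9) +~+++~
+++~~~
~++~+~
~~~~+~
+~~+++
+~+~+~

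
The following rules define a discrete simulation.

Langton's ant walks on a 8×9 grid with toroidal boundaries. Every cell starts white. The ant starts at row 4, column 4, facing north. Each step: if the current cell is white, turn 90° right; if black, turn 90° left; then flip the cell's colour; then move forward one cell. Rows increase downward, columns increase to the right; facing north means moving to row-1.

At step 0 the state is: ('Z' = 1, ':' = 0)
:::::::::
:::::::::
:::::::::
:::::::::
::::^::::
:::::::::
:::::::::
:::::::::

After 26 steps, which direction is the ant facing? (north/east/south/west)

gen 0: :::::::::
:::::::::
:::::::::
:::::::::
::::^::::
:::::::::
:::::::::
:::::::::
gen 1: :::::::::
:::::::::
:::::::::
:::::::::
::::Z>:::
:::::::::
:::::::::
:::::::::
gen 2: :::::::::
:::::::::
:::::::::
:::::::::
::::ZZ:::
:::::v:::
:::::::::
:::::::::
gen 3: :::::::::
:::::::::
:::::::::
:::::::::
::::ZZ:::
::::<Z:::
:::::::::
:::::::::
gen 4: :::::::::
:::::::::
:::::::::
:::::::::
::::^Z:::
::::ZZ:::
:::::::::
:::::::::
gen 5: :::::::::
:::::::::
:::::::::
:::::::::
:::<:Z:::
::::ZZ:::
:::::::::
:::::::::
gen 6: :::::::::
:::::::::
:::::::::
:::^:::::
:::Z:Z:::
::::ZZ:::
:::::::::
:::::::::
gen 7: :::::::::
:::::::::
:::::::::
:::Z>::::
:::Z:Z:::
::::ZZ:::
:::::::::
:::::::::
gen 8: :::::::::
:::::::::
:::::::::
:::ZZ::::
:::ZvZ:::
::::ZZ:::
:::::::::
:::::::::
gen 9: :::::::::
:::::::::
:::::::::
:::ZZ::::
:::<ZZ:::
::::ZZ:::
:::::::::
:::::::::
gen 10: :::::::::
:::::::::
:::::::::
:::ZZ::::
::::ZZ:::
:::vZZ:::
:::::::::
:::::::::
gen 11: :::::::::
:::::::::
:::::::::
:::ZZ::::
::::ZZ:::
::<ZZZ:::
:::::::::
:::::::::
gen 12: :::::::::
:::::::::
:::::::::
:::ZZ::::
::^:ZZ:::
::ZZZZ:::
:::::::::
:::::::::
gen 13: :::::::::
:::::::::
:::::::::
:::ZZ::::
::Z>ZZ:::
::ZZZZ:::
:::::::::
:::::::::
gen 14: :::::::::
:::::::::
:::::::::
:::ZZ::::
::ZZZZ:::
::ZvZZ:::
:::::::::
:::::::::
gen 15: :::::::::
:::::::::
:::::::::
:::ZZ::::
::ZZZZ:::
::Z:>Z:::
:::::::::
:::::::::
gen 16: :::::::::
:::::::::
:::::::::
:::ZZ::::
::ZZ^Z:::
::Z::Z:::
:::::::::
:::::::::
gen 17: :::::::::
:::::::::
:::::::::
:::ZZ::::
::Z<:Z:::
::Z::Z:::
:::::::::
:::::::::
gen 18: :::::::::
:::::::::
:::::::::
:::ZZ::::
::Z::Z:::
::Zv:Z:::
:::::::::
:::::::::
gen 19: :::::::::
:::::::::
:::::::::
:::ZZ::::
::Z::Z:::
::<Z:Z:::
:::::::::
:::::::::
gen 20: :::::::::
:::::::::
:::::::::
:::ZZ::::
::Z::Z:::
:::Z:Z:::
::v::::::
:::::::::
gen 21: :::::::::
:::::::::
:::::::::
:::ZZ::::
::Z::Z:::
:::Z:Z:::
:<Z::::::
:::::::::
gen 22: :::::::::
:::::::::
:::::::::
:::ZZ::::
::Z::Z:::
:^:Z:Z:::
:ZZ::::::
:::::::::
gen 23: :::::::::
:::::::::
:::::::::
:::ZZ::::
::Z::Z:::
:Z>Z:Z:::
:ZZ::::::
:::::::::
gen 24: :::::::::
:::::::::
:::::::::
:::ZZ::::
::Z::Z:::
:ZZZ:Z:::
:Zv::::::
:::::::::
gen 25: :::::::::
:::::::::
:::::::::
:::ZZ::::
::Z::Z:::
:ZZZ:Z:::
:Z:>:::::
:::::::::
gen 26: :::::::::
:::::::::
:::::::::
:::ZZ::::
::Z::Z:::
:ZZZ:Z:::
:Z:Z:::::
:::v:::::

south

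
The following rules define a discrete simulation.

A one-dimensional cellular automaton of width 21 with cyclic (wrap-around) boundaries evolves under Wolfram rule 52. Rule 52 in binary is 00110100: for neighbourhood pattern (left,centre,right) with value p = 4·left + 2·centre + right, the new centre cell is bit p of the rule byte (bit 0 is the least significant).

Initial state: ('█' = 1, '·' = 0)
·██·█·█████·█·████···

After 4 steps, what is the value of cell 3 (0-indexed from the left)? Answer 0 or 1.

[0] ·██·█·█████·█·████···
[1] ···███·····███····█··
[2] ······█·······█···██·
[3] ······██······██····█
[4] █·······█·······█···█

0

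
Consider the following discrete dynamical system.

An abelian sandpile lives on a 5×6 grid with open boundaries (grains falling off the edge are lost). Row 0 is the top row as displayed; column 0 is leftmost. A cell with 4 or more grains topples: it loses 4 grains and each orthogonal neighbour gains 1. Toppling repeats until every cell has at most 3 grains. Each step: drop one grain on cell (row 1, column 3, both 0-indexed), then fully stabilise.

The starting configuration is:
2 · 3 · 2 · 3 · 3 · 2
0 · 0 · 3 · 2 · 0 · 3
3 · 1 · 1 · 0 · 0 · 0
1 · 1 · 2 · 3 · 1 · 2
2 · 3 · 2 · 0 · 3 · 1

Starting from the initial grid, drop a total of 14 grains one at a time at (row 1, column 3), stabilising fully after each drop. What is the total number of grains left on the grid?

step 0: 2 · 3 · 2 · 3 · 3 · 2
0 · 0 · 3 · 2 · 0 · 3
3 · 1 · 1 · 0 · 0 · 0
1 · 1 · 2 · 3 · 1 · 2
2 · 3 · 2 · 0 · 3 · 1
step 1: 2 · 3 · 2 · 3 · 3 · 2
0 · 0 · 3 · 3 · 0 · 3
3 · 1 · 1 · 0 · 0 · 0
1 · 1 · 2 · 3 · 1 · 2
2 · 3 · 2 · 0 · 3 · 1
step 2: 3 · 0 · 1 · 2 · 0 · 3
0 · 2 · 1 · 2 · 2 · 3
3 · 1 · 2 · 1 · 0 · 0
1 · 1 · 2 · 3 · 1 · 2
2 · 3 · 2 · 0 · 3 · 1
step 3: 3 · 0 · 1 · 2 · 0 · 3
0 · 2 · 1 · 3 · 2 · 3
3 · 1 · 2 · 1 · 0 · 0
1 · 1 · 2 · 3 · 1 · 2
2 · 3 · 2 · 0 · 3 · 1
step 4: 3 · 0 · 1 · 3 · 0 · 3
0 · 2 · 2 · 0 · 3 · 3
3 · 1 · 2 · 2 · 0 · 0
1 · 1 · 2 · 3 · 1 · 2
2 · 3 · 2 · 0 · 3 · 1
step 5: 3 · 0 · 1 · 3 · 0 · 3
0 · 2 · 2 · 1 · 3 · 3
3 · 1 · 2 · 2 · 0 · 0
1 · 1 · 2 · 3 · 1 · 2
2 · 3 · 2 · 0 · 3 · 1
step 6: 3 · 0 · 1 · 3 · 0 · 3
0 · 2 · 2 · 2 · 3 · 3
3 · 1 · 2 · 2 · 0 · 0
1 · 1 · 2 · 3 · 1 · 2
2 · 3 · 2 · 0 · 3 · 1
step 7: 3 · 0 · 1 · 3 · 0 · 3
0 · 2 · 2 · 3 · 3 · 3
3 · 1 · 2 · 2 · 0 · 0
1 · 1 · 2 · 3 · 1 · 2
2 · 3 · 2 · 0 · 3 · 1
step 8: 3 · 0 · 2 · 0 · 3 · 0
0 · 2 · 3 · 2 · 1 · 1
3 · 1 · 2 · 3 · 1 · 1
1 · 1 · 2 · 3 · 1 · 2
2 · 3 · 2 · 0 · 3 · 1
step 9: 3 · 0 · 2 · 0 · 3 · 0
0 · 2 · 3 · 3 · 1 · 1
3 · 1 · 2 · 3 · 1 · 1
1 · 1 · 2 · 3 · 1 · 2
2 · 3 · 2 · 0 · 3 · 1
step 10: 3 · 0 · 3 · 1 · 3 · 0
0 · 3 · 1 · 2 · 2 · 1
3 · 2 · 1 · 2 · 2 · 1
1 · 2 · 0 · 1 · 2 · 2
2 · 3 · 3 · 1 · 3 · 1
step 11: 3 · 0 · 3 · 1 · 3 · 0
0 · 3 · 1 · 3 · 2 · 1
3 · 2 · 1 · 2 · 2 · 1
1 · 2 · 0 · 1 · 2 · 2
2 · 3 · 3 · 1 · 3 · 1
step 12: 3 · 0 · 3 · 2 · 3 · 0
0 · 3 · 2 · 0 · 3 · 1
3 · 2 · 1 · 3 · 2 · 1
1 · 2 · 0 · 1 · 2 · 2
2 · 3 · 3 · 1 · 3 · 1
step 13: 3 · 0 · 3 · 2 · 3 · 0
0 · 3 · 2 · 1 · 3 · 1
3 · 2 · 1 · 3 · 2 · 1
1 · 2 · 0 · 1 · 2 · 2
2 · 3 · 3 · 1 · 3 · 1
step 14: 3 · 0 · 3 · 2 · 3 · 0
0 · 3 · 2 · 2 · 3 · 1
3 · 2 · 1 · 3 · 2 · 1
1 · 2 · 0 · 1 · 2 · 2
2 · 3 · 3 · 1 · 3 · 1

55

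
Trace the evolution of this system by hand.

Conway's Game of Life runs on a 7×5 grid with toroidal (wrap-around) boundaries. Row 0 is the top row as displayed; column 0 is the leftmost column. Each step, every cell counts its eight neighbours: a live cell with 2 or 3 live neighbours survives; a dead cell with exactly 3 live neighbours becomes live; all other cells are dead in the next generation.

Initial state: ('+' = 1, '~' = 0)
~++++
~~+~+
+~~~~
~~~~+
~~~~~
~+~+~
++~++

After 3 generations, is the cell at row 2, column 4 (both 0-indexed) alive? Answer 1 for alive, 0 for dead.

0

0) ~++++
~~+~+
+~~~~
~~~~+
~~~~~
~+~+~
++~++
1) ~~~~~
~~+~+
+~~++
~~~~~
~~~~~
~+~+~
~~~~~
2) ~~~~~
+~~~+
+~~++
~~~~+
~~~~~
~~~~~
~~~~~
3) ~~~~~
+~~+~
~~~+~
+~~++
~~~~~
~~~~~
~~~~~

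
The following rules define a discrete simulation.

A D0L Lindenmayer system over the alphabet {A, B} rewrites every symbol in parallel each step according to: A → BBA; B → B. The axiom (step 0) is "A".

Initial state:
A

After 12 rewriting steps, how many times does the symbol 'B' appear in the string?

24

t=0: A
t=1: BBA
t=2: BBBBA
t=3: BBBBBBA
t=4: BBBBBBBBA
t=5: BBBBBBBBBBA
t=6: BBBBBBBBBBBBA
t=7: BBBBBBBBBBBBBBA
t=8: BBBBBBBBBBBBBBBBA
t=9: BBBBBBBBBBBBBBBBBBA
t=10: BBBBBBBBBBBBBBBBBBBBA
t=11: BBBBBBBBBBBBBBBBBBBBBBA
t=12: BBBBBBBBBBBBBBBBBBBBBBBBA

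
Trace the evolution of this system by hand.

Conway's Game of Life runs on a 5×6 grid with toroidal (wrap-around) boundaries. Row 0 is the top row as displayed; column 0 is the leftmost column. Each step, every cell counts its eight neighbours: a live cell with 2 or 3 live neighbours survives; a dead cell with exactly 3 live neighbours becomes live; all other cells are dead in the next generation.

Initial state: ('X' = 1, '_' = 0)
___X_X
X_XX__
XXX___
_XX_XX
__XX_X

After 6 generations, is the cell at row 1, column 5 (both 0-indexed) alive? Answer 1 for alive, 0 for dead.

0) ___X_X
X_XX__
XXX___
_XX_XX
__XX_X
1) XX___X
X__XXX
____X_
____XX
_X___X
2) _XX___
_X_X__
X_____
X___XX
_X____
3) XX____
XX____
XX__X_
XX___X
_XX__X
4) _____X
__X___
__X___
____X_
__X__X
5) ______
______
___X__
___X__
____XX
6) ______
______
______
___X__
____X_

0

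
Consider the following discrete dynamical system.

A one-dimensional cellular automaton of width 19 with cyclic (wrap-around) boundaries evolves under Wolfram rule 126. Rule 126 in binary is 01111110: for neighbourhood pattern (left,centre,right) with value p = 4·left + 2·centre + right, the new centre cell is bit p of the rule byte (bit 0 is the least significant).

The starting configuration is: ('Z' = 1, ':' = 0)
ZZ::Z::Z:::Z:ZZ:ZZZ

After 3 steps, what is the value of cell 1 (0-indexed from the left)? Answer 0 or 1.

1

k=0  ZZ::Z::Z:::Z:ZZ:ZZZ
k=1  :ZZZZZZZZ:ZZZZZZZ::
k=2  ZZ::::::ZZZ:::::ZZ:
k=3  ZZZ::::ZZ:ZZ:::ZZZZ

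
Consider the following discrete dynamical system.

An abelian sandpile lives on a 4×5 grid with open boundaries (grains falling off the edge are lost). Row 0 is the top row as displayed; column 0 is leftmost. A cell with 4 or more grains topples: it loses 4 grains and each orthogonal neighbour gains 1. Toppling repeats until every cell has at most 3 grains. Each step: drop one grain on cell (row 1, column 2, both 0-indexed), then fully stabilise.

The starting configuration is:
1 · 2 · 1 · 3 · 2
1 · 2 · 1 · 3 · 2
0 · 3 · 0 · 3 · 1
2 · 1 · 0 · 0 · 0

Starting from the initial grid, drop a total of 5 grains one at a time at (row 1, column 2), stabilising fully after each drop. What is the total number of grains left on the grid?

0) 1 · 2 · 1 · 3 · 2
1 · 2 · 1 · 3 · 2
0 · 3 · 0 · 3 · 1
2 · 1 · 0 · 0 · 0
1) 1 · 2 · 1 · 3 · 2
1 · 2 · 2 · 3 · 2
0 · 3 · 0 · 3 · 1
2 · 1 · 0 · 0 · 0
2) 1 · 2 · 1 · 3 · 2
1 · 2 · 3 · 3 · 2
0 · 3 · 0 · 3 · 1
2 · 1 · 0 · 0 · 0
3) 1 · 2 · 3 · 0 · 3
1 · 3 · 1 · 2 · 3
0 · 3 · 2 · 0 · 2
2 · 1 · 0 · 1 · 0
4) 1 · 2 · 3 · 0 · 3
1 · 3 · 2 · 2 · 3
0 · 3 · 2 · 0 · 2
2 · 1 · 0 · 1 · 0
5) 1 · 2 · 3 · 0 · 3
1 · 3 · 3 · 2 · 3
0 · 3 · 2 · 0 · 2
2 · 1 · 0 · 1 · 0

32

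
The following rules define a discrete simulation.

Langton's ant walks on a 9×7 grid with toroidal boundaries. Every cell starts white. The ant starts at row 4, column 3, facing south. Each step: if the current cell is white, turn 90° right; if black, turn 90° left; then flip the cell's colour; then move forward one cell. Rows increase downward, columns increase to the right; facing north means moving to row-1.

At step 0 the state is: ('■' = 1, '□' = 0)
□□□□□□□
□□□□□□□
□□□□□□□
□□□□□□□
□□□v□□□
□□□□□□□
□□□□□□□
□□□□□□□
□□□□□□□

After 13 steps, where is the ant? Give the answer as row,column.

4,4

gen 0: □□□□□□□
□□□□□□□
□□□□□□□
□□□□□□□
□□□v□□□
□□□□□□□
□□□□□□□
□□□□□□□
□□□□□□□
gen 1: □□□□□□□
□□□□□□□
□□□□□□□
□□□□□□□
□□<■□□□
□□□□□□□
□□□□□□□
□□□□□□□
□□□□□□□
gen 2: □□□□□□□
□□□□□□□
□□□□□□□
□□^□□□□
□□■■□□□
□□□□□□□
□□□□□□□
□□□□□□□
□□□□□□□
gen 3: □□□□□□□
□□□□□□□
□□□□□□□
□□■>□□□
□□■■□□□
□□□□□□□
□□□□□□□
□□□□□□□
□□□□□□□
gen 4: □□□□□□□
□□□□□□□
□□□□□□□
□□■■□□□
□□■v□□□
□□□□□□□
□□□□□□□
□□□□□□□
□□□□□□□
gen 5: □□□□□□□
□□□□□□□
□□□□□□□
□□■■□□□
□□■□>□□
□□□□□□□
□□□□□□□
□□□□□□□
□□□□□□□
gen 6: □□□□□□□
□□□□□□□
□□□□□□□
□□■■□□□
□□■□■□□
□□□□v□□
□□□□□□□
□□□□□□□
□□□□□□□
gen 7: □□□□□□□
□□□□□□□
□□□□□□□
□□■■□□□
□□■□■□□
□□□<■□□
□□□□□□□
□□□□□□□
□□□□□□□
gen 8: □□□□□□□
□□□□□□□
□□□□□□□
□□■■□□□
□□■^■□□
□□□■■□□
□□□□□□□
□□□□□□□
□□□□□□□
gen 9: □□□□□□□
□□□□□□□
□□□□□□□
□□■■□□□
□□■■>□□
□□□■■□□
□□□□□□□
□□□□□□□
□□□□□□□
gen 10: □□□□□□□
□□□□□□□
□□□□□□□
□□■■^□□
□□■■□□□
□□□■■□□
□□□□□□□
□□□□□□□
□□□□□□□
gen 11: □□□□□□□
□□□□□□□
□□□□□□□
□□■■■>□
□□■■□□□
□□□■■□□
□□□□□□□
□□□□□□□
□□□□□□□
gen 12: □□□□□□□
□□□□□□□
□□□□□□□
□□■■■■□
□□■■□v□
□□□■■□□
□□□□□□□
□□□□□□□
□□□□□□□
gen 13: □□□□□□□
□□□□□□□
□□□□□□□
□□■■■■□
□□■■<■□
□□□■■□□
□□□□□□□
□□□□□□□
□□□□□□□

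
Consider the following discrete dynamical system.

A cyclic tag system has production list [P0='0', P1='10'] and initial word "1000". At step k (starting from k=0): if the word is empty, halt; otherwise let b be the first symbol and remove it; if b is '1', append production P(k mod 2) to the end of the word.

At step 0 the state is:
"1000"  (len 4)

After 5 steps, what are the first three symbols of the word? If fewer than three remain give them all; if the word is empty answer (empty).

t=0: "1000"  (len 4)
t=1: "0000"  (len 4)
t=2: "000"  (len 3)
t=3: "00"  (len 2)
t=4: "0"  (len 1)
t=5: (halted — word empty)

(empty)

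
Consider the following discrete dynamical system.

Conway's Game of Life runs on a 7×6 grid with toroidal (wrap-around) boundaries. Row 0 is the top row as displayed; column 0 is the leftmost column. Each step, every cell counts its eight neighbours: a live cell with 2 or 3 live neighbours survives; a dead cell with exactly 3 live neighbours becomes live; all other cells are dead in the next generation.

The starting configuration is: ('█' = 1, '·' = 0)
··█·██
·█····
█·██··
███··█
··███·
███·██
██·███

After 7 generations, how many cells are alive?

gen 0: ··█·██
·█····
█·██··
███··█
··███·
███·██
██·███
gen 1: ··█···
██··██
···█·█
█····█
······
······
······
gen 2: ██···█
██████
·█····
█···██
······
······
······
gen 3: ···█··
···██·
······
█····█
·····█
······
█·····
gen 4: ···██·
···██·
····██
█····█
█····█
······
······
gen 5: ···██·
······
█··█··
······
█····█
······
······
gen 6: ······
···██·
······
█····█
······
······
······
gen 7: ······
······
····██
······
······
······
······

2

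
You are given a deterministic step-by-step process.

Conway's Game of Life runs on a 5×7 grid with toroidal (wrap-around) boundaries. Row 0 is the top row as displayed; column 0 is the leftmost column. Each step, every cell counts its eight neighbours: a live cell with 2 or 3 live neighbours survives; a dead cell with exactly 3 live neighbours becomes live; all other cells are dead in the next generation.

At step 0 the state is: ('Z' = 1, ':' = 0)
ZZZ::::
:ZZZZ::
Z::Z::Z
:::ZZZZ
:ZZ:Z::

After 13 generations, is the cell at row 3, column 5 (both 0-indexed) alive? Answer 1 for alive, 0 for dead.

0) ZZZ::::
:ZZZZ::
Z::Z::Z
:::ZZZZ
:ZZ:Z::
1) Z:::Z::
::::Z:Z
ZZ::::Z
:Z::::Z
::::Z:Z
2) Z::ZZ:Z
:Z::::Z
:Z::::Z
:Z::::Z
::::::Z
3) ::::::Z
:ZZ:::Z
:ZZ::ZZ
:::::ZZ
::::::Z
4) :::::ZZ
:ZZ:::Z
:ZZ::::
:::::::
Z:::::Z
5) :Z:::Z:
:ZZ::ZZ
ZZZ::::
ZZ:::::
Z::::ZZ
6) :ZZ:Z::
:::::ZZ
:::::::
::Z::::
:::::Z:
7) ::::Z:Z
:::::Z:
:::::::
:::::::
:ZZZ:::
8) ::ZZZZ:
:::::Z:
:::::::
::Z::::
::ZZ:::
9) ::Z::Z:
:::Z:Z:
:::::::
::ZZ:::
:Z:::::
10) ::Z:Z::
::::Z::
::ZZZ::
::Z::::
:Z:Z:::
11) ::Z:Z::
::Z:ZZ:
::Z:Z::
:Z::Z::
:Z:Z:::
12) :ZZ:ZZ:
:ZZ:ZZ:
:ZZ:Z::
:Z::Z::
:Z:ZZ::
13) Z::::::
Z::::::
Z:::Z::
ZZ::ZZ:
ZZ:::::

1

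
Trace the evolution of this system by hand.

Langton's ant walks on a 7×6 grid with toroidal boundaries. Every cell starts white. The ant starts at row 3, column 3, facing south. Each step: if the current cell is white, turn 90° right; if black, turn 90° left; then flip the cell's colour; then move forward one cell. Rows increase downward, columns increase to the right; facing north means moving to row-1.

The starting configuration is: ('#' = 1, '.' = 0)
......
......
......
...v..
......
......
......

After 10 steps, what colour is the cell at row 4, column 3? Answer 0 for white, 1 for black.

1

0) ......
......
......
...v..
......
......
......
1) ......
......
......
..<#..
......
......
......
2) ......
......
..^...
..##..
......
......
......
3) ......
......
..#>..
..##..
......
......
......
4) ......
......
..##..
..#v..
......
......
......
5) ......
......
..##..
..#.>.
......
......
......
6) ......
......
..##..
..#.#.
....v.
......
......
7) ......
......
..##..
..#.#.
...<#.
......
......
8) ......
......
..##..
..#^#.
...##.
......
......
9) ......
......
..##..
..##>.
...##.
......
......
10) ......
......
..##^.
..##..
...##.
......
......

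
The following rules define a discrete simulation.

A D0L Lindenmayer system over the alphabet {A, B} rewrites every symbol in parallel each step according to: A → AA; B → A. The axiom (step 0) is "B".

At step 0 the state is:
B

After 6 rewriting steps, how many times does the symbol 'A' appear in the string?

0) B
1) A
2) AA
3) AAAA
4) AAAAAAAA
5) AAAAAAAAAAAAAAAA
6) AAAAAAAAAAAAAAAAAAAAAAAAAAAAAAAA

32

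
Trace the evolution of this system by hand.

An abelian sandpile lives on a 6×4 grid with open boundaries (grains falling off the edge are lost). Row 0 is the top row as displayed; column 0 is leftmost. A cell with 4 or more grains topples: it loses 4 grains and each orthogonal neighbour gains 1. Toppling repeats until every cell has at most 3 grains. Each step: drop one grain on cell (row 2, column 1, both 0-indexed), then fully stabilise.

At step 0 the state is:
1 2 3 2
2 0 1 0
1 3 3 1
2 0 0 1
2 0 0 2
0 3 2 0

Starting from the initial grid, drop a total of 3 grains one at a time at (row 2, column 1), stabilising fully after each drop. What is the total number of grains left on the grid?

[0] 1 2 3 2
2 0 1 0
1 3 3 1
2 0 0 1
2 0 0 2
0 3 2 0
[1] 1 2 3 2
2 1 2 0
2 1 0 2
2 1 1 1
2 0 0 2
0 3 2 0
[2] 1 2 3 2
2 1 2 0
2 2 0 2
2 1 1 1
2 0 0 2
0 3 2 0
[3] 1 2 3 2
2 1 2 0
2 3 0 2
2 1 1 1
2 0 0 2
0 3 2 0

34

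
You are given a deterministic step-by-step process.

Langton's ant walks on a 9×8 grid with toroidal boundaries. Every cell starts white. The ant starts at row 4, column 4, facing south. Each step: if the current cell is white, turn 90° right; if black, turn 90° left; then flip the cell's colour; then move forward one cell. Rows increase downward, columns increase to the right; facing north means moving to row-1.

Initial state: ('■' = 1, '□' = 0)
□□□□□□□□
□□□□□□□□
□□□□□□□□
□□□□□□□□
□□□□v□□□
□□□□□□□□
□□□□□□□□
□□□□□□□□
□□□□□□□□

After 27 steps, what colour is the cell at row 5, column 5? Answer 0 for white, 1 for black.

gen 0: □□□□□□□□
□□□□□□□□
□□□□□□□□
□□□□□□□□
□□□□v□□□
□□□□□□□□
□□□□□□□□
□□□□□□□□
□□□□□□□□
gen 1: □□□□□□□□
□□□□□□□□
□□□□□□□□
□□□□□□□□
□□□<■□□□
□□□□□□□□
□□□□□□□□
□□□□□□□□
□□□□□□□□
gen 2: □□□□□□□□
□□□□□□□□
□□□□□□□□
□□□^□□□□
□□□■■□□□
□□□□□□□□
□□□□□□□□
□□□□□□□□
□□□□□□□□
gen 3: □□□□□□□□
□□□□□□□□
□□□□□□□□
□□□■>□□□
□□□■■□□□
□□□□□□□□
□□□□□□□□
□□□□□□□□
□□□□□□□□
gen 4: □□□□□□□□
□□□□□□□□
□□□□□□□□
□□□■■□□□
□□□■v□□□
□□□□□□□□
□□□□□□□□
□□□□□□□□
□□□□□□□□
gen 5: □□□□□□□□
□□□□□□□□
□□□□□□□□
□□□■■□□□
□□□■□>□□
□□□□□□□□
□□□□□□□□
□□□□□□□□
□□□□□□□□
gen 6: □□□□□□□□
□□□□□□□□
□□□□□□□□
□□□■■□□□
□□□■□■□□
□□□□□v□□
□□□□□□□□
□□□□□□□□
□□□□□□□□
gen 7: □□□□□□□□
□□□□□□□□
□□□□□□□□
□□□■■□□□
□□□■□■□□
□□□□<■□□
□□□□□□□□
□□□□□□□□
□□□□□□□□
gen 8: □□□□□□□□
□□□□□□□□
□□□□□□□□
□□□■■□□□
□□□■^■□□
□□□□■■□□
□□□□□□□□
□□□□□□□□
□□□□□□□□
gen 9: □□□□□□□□
□□□□□□□□
□□□□□□□□
□□□■■□□□
□□□■■>□□
□□□□■■□□
□□□□□□□□
□□□□□□□□
□□□□□□□□
gen 10: □□□□□□□□
□□□□□□□□
□□□□□□□□
□□□■■^□□
□□□■■□□□
□□□□■■□□
□□□□□□□□
□□□□□□□□
□□□□□□□□
gen 11: □□□□□□□□
□□□□□□□□
□□□□□□□□
□□□■■■>□
□□□■■□□□
□□□□■■□□
□□□□□□□□
□□□□□□□□
□□□□□□□□
gen 12: □□□□□□□□
□□□□□□□□
□□□□□□□□
□□□■■■■□
□□□■■□v□
□□□□■■□□
□□□□□□□□
□□□□□□□□
□□□□□□□□
gen 13: □□□□□□□□
□□□□□□□□
□□□□□□□□
□□□■■■■□
□□□■■<■□
□□□□■■□□
□□□□□□□□
□□□□□□□□
□□□□□□□□
gen 14: □□□□□□□□
□□□□□□□□
□□□□□□□□
□□□■■^■□
□□□■■■■□
□□□□■■□□
□□□□□□□□
□□□□□□□□
□□□□□□□□
gen 15: □□□□□□□□
□□□□□□□□
□□□□□□□□
□□□■<□■□
□□□■■■■□
□□□□■■□□
□□□□□□□□
□□□□□□□□
□□□□□□□□
gen 16: □□□□□□□□
□□□□□□□□
□□□□□□□□
□□□■□□■□
□□□■v■■□
□□□□■■□□
□□□□□□□□
□□□□□□□□
□□□□□□□□
gen 17: □□□□□□□□
□□□□□□□□
□□□□□□□□
□□□■□□■□
□□□■□>■□
□□□□■■□□
□□□□□□□□
□□□□□□□□
□□□□□□□□
gen 18: □□□□□□□□
□□□□□□□□
□□□□□□□□
□□□■□^■□
□□□■□□■□
□□□□■■□□
□□□□□□□□
□□□□□□□□
□□□□□□□□
gen 19: □□□□□□□□
□□□□□□□□
□□□□□□□□
□□□■□■>□
□□□■□□■□
□□□□■■□□
□□□□□□□□
□□□□□□□□
□□□□□□□□
gen 20: □□□□□□□□
□□□□□□□□
□□□□□□^□
□□□■□■□□
□□□■□□■□
□□□□■■□□
□□□□□□□□
□□□□□□□□
□□□□□□□□
gen 21: □□□□□□□□
□□□□□□□□
□□□□□□■>
□□□■□■□□
□□□■□□■□
□□□□■■□□
□□□□□□□□
□□□□□□□□
□□□□□□□□
gen 22: □□□□□□□□
□□□□□□□□
□□□□□□■■
□□□■□■□v
□□□■□□■□
□□□□■■□□
□□□□□□□□
□□□□□□□□
□□□□□□□□
gen 23: □□□□□□□□
□□□□□□□□
□□□□□□■■
□□□■□■<■
□□□■□□■□
□□□□■■□□
□□□□□□□□
□□□□□□□□
□□□□□□□□
gen 24: □□□□□□□□
□□□□□□□□
□□□□□□^■
□□□■□■■■
□□□■□□■□
□□□□■■□□
□□□□□□□□
□□□□□□□□
□□□□□□□□
gen 25: □□□□□□□□
□□□□□□□□
□□□□□<□■
□□□■□■■■
□□□■□□■□
□□□□■■□□
□□□□□□□□
□□□□□□□□
□□□□□□□□
gen 26: □□□□□□□□
□□□□□^□□
□□□□□■□■
□□□■□■■■
□□□■□□■□
□□□□■■□□
□□□□□□□□
□□□□□□□□
□□□□□□□□
gen 27: □□□□□□□□
□□□□□■>□
□□□□□■□■
□□□■□■■■
□□□■□□■□
□□□□■■□□
□□□□□□□□
□□□□□□□□
□□□□□□□□

1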